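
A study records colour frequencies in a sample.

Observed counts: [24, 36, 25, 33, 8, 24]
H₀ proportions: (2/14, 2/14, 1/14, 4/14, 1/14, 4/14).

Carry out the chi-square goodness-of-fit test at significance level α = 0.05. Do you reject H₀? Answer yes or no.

n = 150; E_i = n·p_i = [21.43, 21.43, 10.71, 42.86, 10.71, 42.86]
χ² = (24−21.43)²/21.43 + (36−21.43)²/21.43 + (25−10.71)²/10.71 + (33−42.86)²/42.86 + (8−10.71)²/10.71 + (24−42.86)²/42.86 = 40.5167
df = 5
p-value (upper-tail) = 0.00000
At α=0.05: p < α → reject H₀

reject H₀: yes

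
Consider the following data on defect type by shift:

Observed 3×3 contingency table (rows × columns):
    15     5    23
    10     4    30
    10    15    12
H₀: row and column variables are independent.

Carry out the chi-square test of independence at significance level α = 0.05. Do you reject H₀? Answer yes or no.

Row totals [43, 44, 37], col totals [35, 24, 65], n=124
χ² = (15−12.14)²/12.14 + (5−8.32)²/8.32 + (23−22.54)²/22.54 + (10−12.42)²/12.42 + (4−8.52)²/8.52 + (30−23.06)²/23.06 + (10−10.44)²/10.44 + (15−7.16)²/7.16 + (12−19.40)²/19.40 = 18.3816
df = 4
p-value (upper-tail) = 0.00104
At α=0.05: p < α → reject H₀

reject H₀: yes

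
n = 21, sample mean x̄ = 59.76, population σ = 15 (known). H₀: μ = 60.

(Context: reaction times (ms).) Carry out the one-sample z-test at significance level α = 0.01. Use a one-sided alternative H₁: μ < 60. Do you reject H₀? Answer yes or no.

reject H₀: no

SE = σ/√n = 15/√21 = 3.2733
z = (x̄−μ₀)/SE = (59.76−60)/3.2733 = -0.0733
p-value (one-sided, H₁ less) = 0.47078
At α=0.01: p ≥ α → fail to reject H₀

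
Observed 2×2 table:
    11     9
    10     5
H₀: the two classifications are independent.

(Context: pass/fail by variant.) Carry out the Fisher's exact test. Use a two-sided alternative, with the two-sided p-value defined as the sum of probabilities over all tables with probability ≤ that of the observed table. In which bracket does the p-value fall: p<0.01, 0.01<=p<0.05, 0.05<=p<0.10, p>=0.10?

Margins: r₁=20, r₂=15, c₁=21, c₂=14, n=35
p_obs = C(20,11)·C(15,10)/C(35,21); sum pmf over tables with pmf ≤ p_obs
p-value (two-sided) = 0.72824
→ bracket: p>=0.10

p-value bracket: p>=0.10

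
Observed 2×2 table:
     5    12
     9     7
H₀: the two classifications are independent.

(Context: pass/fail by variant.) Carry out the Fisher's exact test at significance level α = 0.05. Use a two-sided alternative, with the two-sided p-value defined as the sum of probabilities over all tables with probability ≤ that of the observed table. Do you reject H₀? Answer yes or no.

Margins: r₁=17, r₂=16, c₁=14, c₂=19, n=33
p_obs = C(17,5)·C(16,9)/C(33,14); sum pmf over tables with pmf ≤ p_obs
p-value (two-sided) = 0.16632
At α=0.05: p ≥ α → fail to reject H₀

reject H₀: no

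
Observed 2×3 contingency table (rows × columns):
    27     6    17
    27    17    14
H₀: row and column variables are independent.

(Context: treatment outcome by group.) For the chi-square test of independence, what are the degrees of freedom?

df = (r−1)(c−1) = (2−1)·(3−1) = 2

degrees of freedom = 2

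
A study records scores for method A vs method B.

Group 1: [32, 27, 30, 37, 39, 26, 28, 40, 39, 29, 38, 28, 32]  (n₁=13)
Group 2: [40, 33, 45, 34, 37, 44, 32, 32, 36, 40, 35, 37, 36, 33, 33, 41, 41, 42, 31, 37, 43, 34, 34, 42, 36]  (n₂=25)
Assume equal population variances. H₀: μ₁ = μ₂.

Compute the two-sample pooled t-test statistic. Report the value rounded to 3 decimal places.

test statistic = -2.857

x̄₁=32.692, s₁=5.186, n₁=13
x̄₂=37.120, s₂=4.167, n₂=25
s_p² = [12·5.186² + 24·4.167²]/36 = 20.5391
SE = √(s_p²·(1/13+1/25)) = 1.5497
t = (32.692−37.120)/1.5497 = -2.8572
df = 36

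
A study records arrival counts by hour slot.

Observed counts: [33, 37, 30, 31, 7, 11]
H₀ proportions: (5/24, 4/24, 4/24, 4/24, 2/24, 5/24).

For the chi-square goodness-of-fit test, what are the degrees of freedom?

df = k − 1 = 6 − 1 = 5

degrees of freedom = 5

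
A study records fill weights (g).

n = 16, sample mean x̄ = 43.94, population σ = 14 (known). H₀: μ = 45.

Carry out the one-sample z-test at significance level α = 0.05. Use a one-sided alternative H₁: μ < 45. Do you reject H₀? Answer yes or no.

SE = σ/√n = 14/√16 = 3.5000
z = (x̄−μ₀)/SE = (43.94−45)/3.5000 = -0.3029
p-value (one-sided, H₁ less) = 0.38100
At α=0.05: p ≥ α → fail to reject H₀

reject H₀: no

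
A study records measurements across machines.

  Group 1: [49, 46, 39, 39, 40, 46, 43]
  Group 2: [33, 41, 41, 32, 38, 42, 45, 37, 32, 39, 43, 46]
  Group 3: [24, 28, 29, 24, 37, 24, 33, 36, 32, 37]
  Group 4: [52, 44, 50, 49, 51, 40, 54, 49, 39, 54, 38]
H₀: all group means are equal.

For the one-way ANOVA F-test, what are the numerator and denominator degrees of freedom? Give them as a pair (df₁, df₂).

k = 4 groups, N = 40 total
df = (k−1, N−k) = (4−1, 40−4) = (3, 36)

degrees of freedom = [3, 36]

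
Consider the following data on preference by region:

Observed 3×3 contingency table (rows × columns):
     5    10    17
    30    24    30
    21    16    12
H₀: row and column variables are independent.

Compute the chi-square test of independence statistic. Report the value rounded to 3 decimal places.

Row totals [32, 84, 49], col totals [56, 50, 59], n=165
χ² = (5−10.86)²/10.86 + (10−9.70)²/9.70 + (17−11.44)²/11.44 + (30−28.51)²/28.51 + (24−25.45)²/25.45 + (30−30.04)²/30.04 + (21−16.63)²/16.63 + (16−14.85)²/14.85 + (12−17.52)²/17.52 = 9.0097
df = 4

test statistic = 9.010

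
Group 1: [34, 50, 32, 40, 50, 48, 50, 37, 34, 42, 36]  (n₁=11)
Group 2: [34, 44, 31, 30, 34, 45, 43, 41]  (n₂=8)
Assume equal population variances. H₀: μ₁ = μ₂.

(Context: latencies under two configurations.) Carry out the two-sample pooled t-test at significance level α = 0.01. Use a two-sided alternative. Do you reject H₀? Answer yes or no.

reject H₀: no

x̄₁=41.182, s₁=7.167, n₁=11
x̄₂=37.750, s₂=6.135, n₂=8
s_p² = [10·7.167² + 7·6.135²]/17 = 45.7139
SE = √(s_p²·(1/11+1/8)) = 3.1417
t = (41.182−37.750)/3.1417 = 1.0924
df = 17
p-value (two-sided) = 0.28992
At α=0.01: p ≥ α → fail to reject H₀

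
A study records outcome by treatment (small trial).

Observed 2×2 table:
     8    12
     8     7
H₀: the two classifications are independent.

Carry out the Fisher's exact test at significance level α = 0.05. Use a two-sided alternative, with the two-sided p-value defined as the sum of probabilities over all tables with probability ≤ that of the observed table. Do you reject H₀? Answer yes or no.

Margins: r₁=20, r₂=15, c₁=16, c₂=19, n=35
p_obs = C(20,8)·C(15,8)/C(35,16); sum pmf over tables with pmf ≤ p_obs
p-value (two-sided) = 0.50602
At α=0.05: p ≥ α → fail to reject H₀

reject H₀: no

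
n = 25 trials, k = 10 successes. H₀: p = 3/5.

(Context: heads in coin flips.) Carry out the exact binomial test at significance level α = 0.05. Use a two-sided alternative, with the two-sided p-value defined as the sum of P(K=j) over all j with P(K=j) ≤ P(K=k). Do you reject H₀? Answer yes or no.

Exact binomial: n=25, k=10, p₀=3/5=0.6000
P(X=j) = C(n,j)·p₀^j·(1−p₀)^(n−j); p = Σ P(X=j) over j with P(X=j) ≤ P(X=10)
p-value (two-sided) = 0.06375
At α=0.05: p ≥ α → fail to reject H₀

reject H₀: no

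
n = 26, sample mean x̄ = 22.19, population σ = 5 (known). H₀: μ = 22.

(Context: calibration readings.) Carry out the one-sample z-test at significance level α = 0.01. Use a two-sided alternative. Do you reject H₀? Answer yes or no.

SE = σ/√n = 5/√26 = 0.9806
z = (x̄−μ₀)/SE = (22.19−22)/0.9806 = 0.1938
p-value (two-sided) = 0.84636
At α=0.01: p ≥ α → fail to reject H₀

reject H₀: no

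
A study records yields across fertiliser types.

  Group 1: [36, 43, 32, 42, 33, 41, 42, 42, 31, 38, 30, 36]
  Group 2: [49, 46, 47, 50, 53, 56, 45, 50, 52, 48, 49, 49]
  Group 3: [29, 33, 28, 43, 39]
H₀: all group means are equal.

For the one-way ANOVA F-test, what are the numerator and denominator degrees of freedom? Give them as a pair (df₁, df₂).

degrees of freedom = [2, 26]

k = 3 groups, N = 29 total
df = (k−1, N−k) = (3−1, 29−3) = (2, 26)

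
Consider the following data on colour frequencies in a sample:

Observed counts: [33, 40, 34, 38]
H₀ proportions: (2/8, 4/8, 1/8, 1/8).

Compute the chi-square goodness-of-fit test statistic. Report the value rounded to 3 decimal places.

test statistic = 50.559

n = 145; E_i = n·p_i = [36.25, 72.50, 18.12, 18.12]
χ² = (33−36.25)²/36.25 + (40−72.50)²/72.50 + (34−18.12)²/18.12 + (38−18.12)²/18.12 = 50.5586
df = 3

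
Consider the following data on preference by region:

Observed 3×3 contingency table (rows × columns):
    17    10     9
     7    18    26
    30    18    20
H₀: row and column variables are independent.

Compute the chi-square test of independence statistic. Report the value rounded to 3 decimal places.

test statistic = 15.885

Row totals [36, 51, 68], col totals [54, 46, 55], n=155
χ² = (17−12.54)²/12.54 + (10−10.68)²/10.68 + (9−12.77)²/12.77 + (7−17.77)²/17.77 + (18−15.14)²/15.14 + (26−18.10)²/18.10 + (30−23.69)²/23.69 + (18−20.18)²/20.18 + (20−24.13)²/24.13 = 15.8854
df = 4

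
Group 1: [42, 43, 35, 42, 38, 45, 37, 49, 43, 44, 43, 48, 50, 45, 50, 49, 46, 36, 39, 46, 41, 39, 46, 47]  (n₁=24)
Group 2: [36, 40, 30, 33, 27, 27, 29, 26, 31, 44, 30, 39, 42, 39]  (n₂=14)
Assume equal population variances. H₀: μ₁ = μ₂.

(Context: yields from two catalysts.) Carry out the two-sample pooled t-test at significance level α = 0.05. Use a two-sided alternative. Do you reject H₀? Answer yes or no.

reject H₀: yes

x̄₁=43.458, s₁=4.443, n₁=24
x̄₂=33.786, s₂=6.091, n₂=14
s_p² = [23·4.443² + 13·6.091²]/36 = 26.0088
SE = √(s_p²·(1/24+1/14)) = 1.7151
t = (43.458−33.786)/1.7151 = 5.6398
df = 36
p-value (two-sided) = 0.00000
At α=0.05: p < α → reject H₀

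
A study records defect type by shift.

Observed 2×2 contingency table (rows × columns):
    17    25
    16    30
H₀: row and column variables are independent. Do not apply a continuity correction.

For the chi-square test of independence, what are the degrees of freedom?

degrees of freedom = 1

df = (r−1)(c−1) = (2−1)·(2−1) = 1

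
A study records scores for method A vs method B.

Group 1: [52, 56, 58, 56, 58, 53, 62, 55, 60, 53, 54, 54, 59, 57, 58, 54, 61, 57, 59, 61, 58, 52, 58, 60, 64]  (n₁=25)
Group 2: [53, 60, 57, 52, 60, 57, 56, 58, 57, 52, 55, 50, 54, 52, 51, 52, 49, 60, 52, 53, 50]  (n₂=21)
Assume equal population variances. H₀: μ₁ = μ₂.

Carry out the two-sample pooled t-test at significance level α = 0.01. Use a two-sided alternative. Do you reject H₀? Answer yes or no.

x̄₁=57.160, s₁=3.236, n₁=25
x̄₂=54.286, s₂=3.481, n₂=21
s_p² = [24·3.236² + 20·3.481²]/44 = 11.2192
SE = √(s_p²·(1/25+1/21)) = 0.9915
t = (57.160−54.286)/0.9915 = 2.8990
df = 44
p-value (two-sided) = 0.00582
At α=0.01: p < α → reject H₀

reject H₀: yes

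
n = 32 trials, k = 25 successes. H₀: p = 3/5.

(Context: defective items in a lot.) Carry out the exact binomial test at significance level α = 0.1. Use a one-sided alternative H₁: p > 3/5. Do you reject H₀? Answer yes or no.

reject H₀: yes

Exact binomial: n=32, k=25, p₀=3/5=0.6000
P(X≥25) from Σ C(n,i)·p₀^i·(1−p₀)^(n−i)
p-value (one-sided, H₁ greater) = 0.02482
At α=0.1: p < α → reject H₀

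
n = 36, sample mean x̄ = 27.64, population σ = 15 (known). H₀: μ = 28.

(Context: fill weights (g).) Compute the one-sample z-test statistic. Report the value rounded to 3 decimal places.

SE = σ/√n = 15/√36 = 2.5000
z = (x̄−μ₀)/SE = (27.64−28)/2.5000 = -0.1440

test statistic = -0.144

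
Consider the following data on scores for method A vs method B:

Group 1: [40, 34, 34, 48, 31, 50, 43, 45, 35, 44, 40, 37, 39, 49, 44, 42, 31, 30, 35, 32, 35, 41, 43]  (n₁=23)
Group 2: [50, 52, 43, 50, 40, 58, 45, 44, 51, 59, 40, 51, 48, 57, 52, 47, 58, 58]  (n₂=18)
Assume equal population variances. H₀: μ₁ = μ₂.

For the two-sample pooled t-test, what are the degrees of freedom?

degrees of freedom = 39

df = n₁ + n₂ − 2 = 23 + 18 − 2 = 39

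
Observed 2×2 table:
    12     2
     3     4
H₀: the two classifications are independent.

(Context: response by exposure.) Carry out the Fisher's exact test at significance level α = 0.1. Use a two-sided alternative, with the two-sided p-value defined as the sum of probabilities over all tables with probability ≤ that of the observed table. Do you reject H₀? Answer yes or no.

reject H₀: no

Margins: r₁=14, r₂=7, c₁=15, c₂=6, n=21
p_obs = C(14,12)·C(7,3)/C(21,15); sum pmf over tables with pmf ≤ p_obs
p-value (two-sided) = 0.11958
At α=0.1: p ≥ α → fail to reject H₀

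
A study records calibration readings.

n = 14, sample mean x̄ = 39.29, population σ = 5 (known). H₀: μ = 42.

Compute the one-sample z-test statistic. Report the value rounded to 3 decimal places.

SE = σ/√n = 5/√14 = 1.3363
z = (x̄−μ₀)/SE = (39.29−42)/1.3363 = -2.0280

test statistic = -2.028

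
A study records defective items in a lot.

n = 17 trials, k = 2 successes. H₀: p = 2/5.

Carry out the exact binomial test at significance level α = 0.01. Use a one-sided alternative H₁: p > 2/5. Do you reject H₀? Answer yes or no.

Exact binomial: n=17, k=2, p₀=2/5=0.4000
P(X≥2) from Σ C(n,i)·p₀^i·(1−p₀)^(n−i)
p-value (one-sided, H₁ greater) = 0.99791
At α=0.01: p ≥ α → fail to reject H₀

reject H₀: no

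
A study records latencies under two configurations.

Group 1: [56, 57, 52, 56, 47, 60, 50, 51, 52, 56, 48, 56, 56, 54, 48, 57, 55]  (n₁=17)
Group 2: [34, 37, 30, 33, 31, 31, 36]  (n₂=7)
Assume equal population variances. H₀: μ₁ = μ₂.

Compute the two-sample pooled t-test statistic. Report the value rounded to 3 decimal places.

test statistic = 13.020

x̄₁=53.588, s₁=3.759, n₁=17
x̄₂=33.143, s₂=2.673, n₂=7
s_p² = [16·3.759² + 6·2.673²]/22 = 12.2261
SE = √(s_p²·(1/17+1/7)) = 1.5703
t = (53.588−33.143)/1.5703 = 13.0202
df = 22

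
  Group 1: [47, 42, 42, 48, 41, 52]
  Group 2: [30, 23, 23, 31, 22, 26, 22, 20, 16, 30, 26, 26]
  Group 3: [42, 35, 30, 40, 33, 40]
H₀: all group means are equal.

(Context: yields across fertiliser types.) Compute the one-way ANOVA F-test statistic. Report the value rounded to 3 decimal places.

test statistic = 45.455

Group means [45.33, 24.58, 36.67], grand mean 32.792
SSB = Σnᵢ(x̄ᵢ−x̄)² = 1842.375; SSW = ΣΣ(x−x̄ᵢ)² = 425.583
MSB = 1842.375/2 = 921.1875; MSW = 425.583/21 = 20.2659
F = MSB/MSW = 45.4551
df = (2, 21)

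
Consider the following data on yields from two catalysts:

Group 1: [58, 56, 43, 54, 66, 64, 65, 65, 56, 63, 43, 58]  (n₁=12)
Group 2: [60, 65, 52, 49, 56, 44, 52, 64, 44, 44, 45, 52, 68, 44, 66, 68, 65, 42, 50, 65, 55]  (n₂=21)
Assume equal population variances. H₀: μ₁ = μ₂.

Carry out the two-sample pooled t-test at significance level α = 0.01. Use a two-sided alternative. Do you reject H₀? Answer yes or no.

reject H₀: no

x̄₁=57.583, s₁=7.948, n₁=12
x̄₂=54.762, s₂=9.235, n₂=21
s_p² = [11·7.948² + 20·9.235²]/31 = 77.4428
SE = √(s_p²·(1/12+1/21)) = 3.1845
t = (57.583−54.762)/3.1845 = 0.8860
df = 31
p-value (two-sided) = 0.38245
At α=0.01: p ≥ α → fail to reject H₀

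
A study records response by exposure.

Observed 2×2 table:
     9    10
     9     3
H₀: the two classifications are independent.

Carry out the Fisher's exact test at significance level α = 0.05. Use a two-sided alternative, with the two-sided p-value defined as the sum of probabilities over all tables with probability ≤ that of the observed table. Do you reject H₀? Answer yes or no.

reject H₀: no

Margins: r₁=19, r₂=12, c₁=18, c₂=13, n=31
p_obs = C(19,9)·C(12,9)/C(31,18); sum pmf over tables with pmf ≤ p_obs
p-value (two-sided) = 0.15815
At α=0.05: p ≥ α → fail to reject H₀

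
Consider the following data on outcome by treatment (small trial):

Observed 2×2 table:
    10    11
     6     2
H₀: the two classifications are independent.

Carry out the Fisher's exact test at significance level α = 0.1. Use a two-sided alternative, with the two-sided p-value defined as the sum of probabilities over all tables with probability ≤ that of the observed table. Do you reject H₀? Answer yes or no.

Margins: r₁=21, r₂=8, c₁=16, c₂=13, n=29
p_obs = C(21,10)·C(8,6)/C(29,16); sum pmf over tables with pmf ≤ p_obs
p-value (two-sided) = 0.23785
At α=0.1: p ≥ α → fail to reject H₀

reject H₀: no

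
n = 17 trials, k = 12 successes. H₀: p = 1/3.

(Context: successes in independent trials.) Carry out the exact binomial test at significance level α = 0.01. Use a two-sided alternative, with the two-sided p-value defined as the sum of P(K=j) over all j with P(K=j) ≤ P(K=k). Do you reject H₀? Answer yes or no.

Exact binomial: n=17, k=12, p₀=1/3=0.3333
P(X=j) = C(n,j)·p₀^j·(1−p₀)^(n−j); p = Σ P(X=j) over j with P(X=j) ≤ P(X=12)
p-value (two-sided) = 0.00289
At α=0.01: p < α → reject H₀

reject H₀: yes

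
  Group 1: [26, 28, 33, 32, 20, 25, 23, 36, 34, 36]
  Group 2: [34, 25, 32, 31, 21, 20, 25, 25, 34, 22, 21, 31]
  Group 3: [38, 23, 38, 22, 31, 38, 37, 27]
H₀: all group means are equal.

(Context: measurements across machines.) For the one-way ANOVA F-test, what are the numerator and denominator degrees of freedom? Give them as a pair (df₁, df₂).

k = 3 groups, N = 30 total
df = (k−1, N−k) = (3−1, 30−3) = (2, 27)

degrees of freedom = [2, 27]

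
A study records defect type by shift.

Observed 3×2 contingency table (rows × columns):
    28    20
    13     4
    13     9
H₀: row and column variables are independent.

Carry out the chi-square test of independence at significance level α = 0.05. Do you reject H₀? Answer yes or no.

reject H₀: no

Row totals [48, 17, 22], col totals [54, 33], n=87
χ² = (28−29.79)²/29.79 + (20−18.21)²/18.21 + (13−10.55)²/10.55 + (4−6.45)²/6.45 + (13−13.66)²/13.66 + (9−8.34)²/8.34 = 1.8650
df = 2
p-value (upper-tail) = 0.39357
At α=0.05: p ≥ α → fail to reject H₀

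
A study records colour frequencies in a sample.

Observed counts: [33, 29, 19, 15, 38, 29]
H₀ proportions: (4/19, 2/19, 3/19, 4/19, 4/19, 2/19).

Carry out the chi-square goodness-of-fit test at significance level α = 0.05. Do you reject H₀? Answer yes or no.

reject H₀: yes

n = 163; E_i = n·p_i = [34.32, 17.16, 25.74, 34.32, 34.32, 17.16]
χ² = (33−34.32)²/34.32 + (29−17.16)²/17.16 + (19−25.74)²/25.74 + (15−34.32)²/34.32 + (38−34.32)²/34.32 + (29−17.16)²/17.16 = 29.4284
df = 5
p-value (upper-tail) = 0.00002
At α=0.05: p < α → reject H₀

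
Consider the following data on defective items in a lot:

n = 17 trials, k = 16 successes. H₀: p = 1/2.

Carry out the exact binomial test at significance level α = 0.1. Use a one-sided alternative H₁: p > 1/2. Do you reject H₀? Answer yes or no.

reject H₀: yes

Exact binomial: n=17, k=16, p₀=1/2=0.5000
P(X≥16) from Σ C(n,i)·p₀^i·(1−p₀)^(n−i)
p-value (one-sided, H₁ greater) = 0.00014
At α=0.1: p < α → reject H₀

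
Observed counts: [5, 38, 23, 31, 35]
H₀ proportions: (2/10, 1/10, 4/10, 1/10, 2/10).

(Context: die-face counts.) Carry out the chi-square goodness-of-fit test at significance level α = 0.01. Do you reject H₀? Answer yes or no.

reject H₀: yes

n = 132; E_i = n·p_i = [26.40, 13.20, 52.80, 13.20, 26.40]
χ² = (5−26.40)²/26.40 + (38−13.20)²/13.20 + (23−52.80)²/52.80 + (31−13.20)²/13.20 + (35−26.40)²/26.40 = 107.5644
df = 4
p-value (upper-tail) = 0.00000
At α=0.01: p < α → reject H₀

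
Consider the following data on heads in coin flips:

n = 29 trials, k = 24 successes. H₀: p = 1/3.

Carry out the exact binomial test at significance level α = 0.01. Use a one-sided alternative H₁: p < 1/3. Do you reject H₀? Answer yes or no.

reject H₀: no

Exact binomial: n=29, k=24, p₀=1/3=0.3333
P(X≤24) from Σ C(n,i)·p₀^i·(1−p₀)^(n−i)
p-value (one-sided, H₁ less) = 1.00000
At α=0.01: p ≥ α → fail to reject H₀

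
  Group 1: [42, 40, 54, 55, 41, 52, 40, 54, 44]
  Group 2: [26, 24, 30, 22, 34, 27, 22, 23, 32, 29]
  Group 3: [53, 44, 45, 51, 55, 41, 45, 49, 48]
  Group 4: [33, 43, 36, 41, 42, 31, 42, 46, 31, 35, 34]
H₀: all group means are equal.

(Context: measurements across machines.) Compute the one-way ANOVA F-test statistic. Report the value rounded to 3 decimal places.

test statistic = 33.239

Group means [46.89, 26.90, 47.89, 37.64], grand mean 39.385
SSB = Σnᵢ(x̄ᵢ−x̄)² = 2750.008; SSW = ΣΣ(x−x̄ᵢ)² = 965.223
MSB = 2750.008/3 = 916.6692; MSW = 965.223/35 = 27.5778
F = MSB/MSW = 33.2394
df = (3, 35)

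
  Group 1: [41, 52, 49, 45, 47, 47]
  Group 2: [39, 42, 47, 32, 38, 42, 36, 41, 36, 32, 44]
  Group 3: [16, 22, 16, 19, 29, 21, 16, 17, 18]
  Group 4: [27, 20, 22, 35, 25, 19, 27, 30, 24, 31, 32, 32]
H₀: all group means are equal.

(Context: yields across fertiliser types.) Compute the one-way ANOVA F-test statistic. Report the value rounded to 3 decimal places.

test statistic = 55.850

Group means [46.83, 39.00, 19.33, 27.00], grand mean 31.789
SSB = Σnᵢ(x̄ᵢ−x̄)² = 3601.482; SSW = ΣΣ(x−x̄ᵢ)² = 730.833
MSB = 3601.482/3 = 1200.4942; MSW = 730.833/34 = 21.4951
F = MSB/MSW = 55.8497
df = (3, 34)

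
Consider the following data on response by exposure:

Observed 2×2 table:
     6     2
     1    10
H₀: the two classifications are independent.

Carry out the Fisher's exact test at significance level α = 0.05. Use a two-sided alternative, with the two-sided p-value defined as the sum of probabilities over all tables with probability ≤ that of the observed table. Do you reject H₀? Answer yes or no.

Margins: r₁=8, r₂=11, c₁=7, c₂=12, n=19
p_obs = C(8,6)·C(11,1)/C(19,7); sum pmf over tables with pmf ≤ p_obs
p-value (two-sided) = 0.00627
At α=0.05: p < α → reject H₀

reject H₀: yes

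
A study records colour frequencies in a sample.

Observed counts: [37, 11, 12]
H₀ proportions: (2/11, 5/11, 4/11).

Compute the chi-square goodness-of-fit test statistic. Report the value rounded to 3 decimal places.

test statistic = 76.528

n = 60; E_i = n·p_i = [10.91, 27.27, 21.82]
χ² = (37−10.91)²/10.91 + (11−27.27)²/27.27 + (12−21.82)²/21.82 = 76.5283
df = 2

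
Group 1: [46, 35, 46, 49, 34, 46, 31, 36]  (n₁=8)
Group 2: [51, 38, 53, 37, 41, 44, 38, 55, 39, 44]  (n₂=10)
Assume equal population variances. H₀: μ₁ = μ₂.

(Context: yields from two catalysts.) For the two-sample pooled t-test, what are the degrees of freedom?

df = n₁ + n₂ − 2 = 8 + 10 − 2 = 16

degrees of freedom = 16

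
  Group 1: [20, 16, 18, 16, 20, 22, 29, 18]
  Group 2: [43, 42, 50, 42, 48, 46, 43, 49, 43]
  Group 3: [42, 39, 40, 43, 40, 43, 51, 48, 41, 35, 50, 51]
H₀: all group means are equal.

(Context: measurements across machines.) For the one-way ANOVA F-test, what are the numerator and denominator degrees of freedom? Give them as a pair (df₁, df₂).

degrees of freedom = [2, 26]

k = 3 groups, N = 29 total
df = (k−1, N−k) = (3−1, 29−3) = (2, 26)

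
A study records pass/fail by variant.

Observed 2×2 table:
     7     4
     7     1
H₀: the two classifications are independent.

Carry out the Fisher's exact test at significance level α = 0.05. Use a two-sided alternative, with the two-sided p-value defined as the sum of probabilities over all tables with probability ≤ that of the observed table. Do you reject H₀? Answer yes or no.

Margins: r₁=11, r₂=8, c₁=14, c₂=5, n=19
p_obs = C(11,7)·C(8,7)/C(19,14); sum pmf over tables with pmf ≤ p_obs
p-value (two-sided) = 0.33781
At α=0.05: p ≥ α → fail to reject H₀

reject H₀: no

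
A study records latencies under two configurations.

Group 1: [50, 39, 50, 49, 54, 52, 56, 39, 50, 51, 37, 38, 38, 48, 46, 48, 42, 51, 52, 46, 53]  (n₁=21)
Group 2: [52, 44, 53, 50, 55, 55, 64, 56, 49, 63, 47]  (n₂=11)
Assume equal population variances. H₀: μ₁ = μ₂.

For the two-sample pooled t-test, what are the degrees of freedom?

df = n₁ + n₂ − 2 = 21 + 11 − 2 = 30

degrees of freedom = 30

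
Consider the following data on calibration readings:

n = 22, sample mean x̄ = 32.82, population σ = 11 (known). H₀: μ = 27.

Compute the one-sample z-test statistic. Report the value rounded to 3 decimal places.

SE = σ/√n = 11/√22 = 2.3452
z = (x̄−μ₀)/SE = (32.82−27)/2.3452 = 2.4817

test statistic = 2.482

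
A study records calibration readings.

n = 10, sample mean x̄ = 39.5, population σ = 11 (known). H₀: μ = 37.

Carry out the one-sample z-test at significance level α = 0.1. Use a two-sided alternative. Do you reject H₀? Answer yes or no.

SE = σ/√n = 11/√10 = 3.4785
z = (x̄−μ₀)/SE = (39.5−37)/3.4785 = 0.7187
p-value (two-sided) = 0.47233
At α=0.1: p ≥ α → fail to reject H₀

reject H₀: no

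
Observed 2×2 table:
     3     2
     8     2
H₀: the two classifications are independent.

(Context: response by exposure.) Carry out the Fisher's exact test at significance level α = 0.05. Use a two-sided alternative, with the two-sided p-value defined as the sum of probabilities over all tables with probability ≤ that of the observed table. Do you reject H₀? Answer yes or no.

Margins: r₁=5, r₂=10, c₁=11, c₂=4, n=15
p_obs = C(5,3)·C(10,8)/C(15,11); sum pmf over tables with pmf ≤ p_obs
p-value (two-sided) = 0.56044
At α=0.05: p ≥ α → fail to reject H₀

reject H₀: no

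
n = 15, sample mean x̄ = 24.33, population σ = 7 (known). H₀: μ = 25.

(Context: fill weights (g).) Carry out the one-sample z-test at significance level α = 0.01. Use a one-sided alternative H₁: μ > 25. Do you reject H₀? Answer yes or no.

reject H₀: no

SE = σ/√n = 7/√15 = 1.8074
z = (x̄−μ₀)/SE = (24.33−25)/1.8074 = -0.3707
p-value (one-sided, H₁ greater) = 0.64457
At α=0.01: p ≥ α → fail to reject H₀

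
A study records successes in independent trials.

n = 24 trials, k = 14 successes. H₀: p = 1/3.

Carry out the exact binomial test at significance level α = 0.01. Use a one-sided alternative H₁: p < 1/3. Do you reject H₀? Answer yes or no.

Exact binomial: n=24, k=14, p₀=1/3=0.3333
P(X≤14) from Σ C(n,i)·p₀^i·(1−p₀)^(n−i)
p-value (one-sided, H₁ less) = 0.99677
At α=0.01: p ≥ α → fail to reject H₀

reject H₀: no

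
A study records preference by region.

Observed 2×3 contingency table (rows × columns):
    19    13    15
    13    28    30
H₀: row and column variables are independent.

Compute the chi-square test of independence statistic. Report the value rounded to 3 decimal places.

test statistic = 7.022

Row totals [47, 71], col totals [32, 41, 45], n=118
χ² = (19−12.75)²/12.75 + (13−16.33)²/16.33 + (15−17.92)²/17.92 + (13−19.25)²/19.25 + (28−24.67)²/24.67 + (30−27.08)²/27.08 = 7.0219
df = 2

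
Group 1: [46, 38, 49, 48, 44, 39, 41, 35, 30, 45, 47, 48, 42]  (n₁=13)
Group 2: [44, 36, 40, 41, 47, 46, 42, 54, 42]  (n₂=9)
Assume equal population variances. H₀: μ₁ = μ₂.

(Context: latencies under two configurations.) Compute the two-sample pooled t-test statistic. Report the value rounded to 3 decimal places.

x̄₁=42.462, s₁=5.710, n₁=13
x̄₂=43.556, s₂=5.102, n₂=9
s_p² = [12·5.710² + 8·5.102²]/20 = 29.9726
SE = √(s_p²·(1/13+1/9)) = 2.3740
t = (42.462−43.556)/2.3740 = -0.4608
df = 20

test statistic = -0.461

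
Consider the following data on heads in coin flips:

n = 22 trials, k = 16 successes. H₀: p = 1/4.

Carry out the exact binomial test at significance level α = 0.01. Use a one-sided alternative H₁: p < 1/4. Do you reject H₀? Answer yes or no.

Exact binomial: n=22, k=16, p₀=1/4=0.2500
P(X≤16) from Σ C(n,i)·p₀^i·(1−p₀)^(n−i)
p-value (one-sided, H₁ less) = 1.00000
At α=0.01: p ≥ α → fail to reject H₀

reject H₀: no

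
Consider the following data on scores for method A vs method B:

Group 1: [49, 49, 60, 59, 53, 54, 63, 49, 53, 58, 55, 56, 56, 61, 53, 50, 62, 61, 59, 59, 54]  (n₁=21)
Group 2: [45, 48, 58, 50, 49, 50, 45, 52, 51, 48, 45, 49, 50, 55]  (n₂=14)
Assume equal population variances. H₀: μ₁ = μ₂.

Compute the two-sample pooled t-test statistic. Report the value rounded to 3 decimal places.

test statistic = 4.304

x̄₁=55.857, s₁=4.475, n₁=21
x̄₂=49.643, s₂=3.692, n₂=14
s_p² = [20·4.475² + 13·3.692²]/33 = 17.5087
SE = √(s_p²·(1/21+1/14)) = 1.4437
t = (55.857−49.643)/1.4437 = 4.3043
df = 33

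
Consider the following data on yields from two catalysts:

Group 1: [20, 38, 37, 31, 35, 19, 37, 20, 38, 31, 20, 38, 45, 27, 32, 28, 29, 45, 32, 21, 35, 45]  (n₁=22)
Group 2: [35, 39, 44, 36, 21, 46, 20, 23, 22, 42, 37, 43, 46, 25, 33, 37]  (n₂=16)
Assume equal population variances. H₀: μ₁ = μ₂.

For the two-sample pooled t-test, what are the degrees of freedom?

df = n₁ + n₂ − 2 = 22 + 16 − 2 = 36

degrees of freedom = 36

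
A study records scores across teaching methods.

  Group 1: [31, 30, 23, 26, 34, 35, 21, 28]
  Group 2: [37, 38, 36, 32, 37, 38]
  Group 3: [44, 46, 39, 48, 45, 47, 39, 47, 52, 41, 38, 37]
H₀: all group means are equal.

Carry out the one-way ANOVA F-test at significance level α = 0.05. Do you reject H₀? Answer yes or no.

reject H₀: yes

Group means [28.50, 36.33, 43.58], grand mean 37.269
SSB = Σnᵢ(x̄ᵢ−x̄)² = 1098.865; SSW = ΣΣ(x−x̄ᵢ)² = 444.250
MSB = 1098.865/2 = 549.4327; MSW = 444.250/23 = 19.3152
F = MSB/MSW = 28.4456
df = (2, 23)
p-value (upper-tail) = 0.00000
At α=0.05: p < α → reject H₀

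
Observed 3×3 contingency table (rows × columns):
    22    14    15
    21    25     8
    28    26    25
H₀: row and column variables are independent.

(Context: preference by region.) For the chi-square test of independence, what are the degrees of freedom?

df = (r−1)(c−1) = (3−1)·(3−1) = 4

degrees of freedom = 4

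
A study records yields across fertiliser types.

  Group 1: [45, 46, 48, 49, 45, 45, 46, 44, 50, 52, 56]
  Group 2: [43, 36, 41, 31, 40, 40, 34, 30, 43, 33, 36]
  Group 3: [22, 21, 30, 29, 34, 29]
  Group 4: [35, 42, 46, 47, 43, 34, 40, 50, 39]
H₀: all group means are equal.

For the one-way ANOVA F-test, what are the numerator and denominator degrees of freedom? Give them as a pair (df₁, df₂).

degrees of freedom = [3, 33]

k = 4 groups, N = 37 total
df = (k−1, N−k) = (4−1, 37−4) = (3, 33)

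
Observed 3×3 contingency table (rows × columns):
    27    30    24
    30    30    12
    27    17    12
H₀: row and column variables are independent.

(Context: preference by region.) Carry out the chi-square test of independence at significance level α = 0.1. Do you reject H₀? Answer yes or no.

reject H₀: no

Row totals [81, 72, 56], col totals [84, 77, 48], n=209
χ² = (27−32.56)²/32.56 + (30−29.84)²/29.84 + (24−18.60)²/18.60 + (30−28.94)²/28.94 + (30−26.53)²/26.53 + (12−16.54)²/16.54 + (27−22.51)²/22.51 + (17−20.63)²/20.63 + (12−12.86)²/12.86 = 5.8464
df = 4
p-value (upper-tail) = 0.21092
At α=0.1: p ≥ α → fail to reject H₀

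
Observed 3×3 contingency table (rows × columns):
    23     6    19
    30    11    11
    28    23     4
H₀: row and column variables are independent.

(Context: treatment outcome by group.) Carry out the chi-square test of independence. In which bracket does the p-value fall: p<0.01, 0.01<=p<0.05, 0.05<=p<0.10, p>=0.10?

p-value bracket: p<0.01

Row totals [48, 52, 55], col totals [81, 40, 34], n=155
χ² = (23−25.08)²/25.08 + (6−12.39)²/12.39 + (19−10.53)²/10.53 + (30−27.17)²/27.17 + (11−13.42)²/13.42 + (11−11.41)²/11.41 + (28−28.74)²/28.74 + (23−14.19)²/14.19 + (4−12.06)²/12.06 = 21.9000
df = 4
p-value (upper-tail) = 0.00021
→ bracket: p<0.01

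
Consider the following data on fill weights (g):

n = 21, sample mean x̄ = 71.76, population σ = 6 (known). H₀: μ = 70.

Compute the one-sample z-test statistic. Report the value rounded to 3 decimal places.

test statistic = 1.344

SE = σ/√n = 6/√21 = 1.3093
z = (x̄−μ₀)/SE = (71.76−70)/1.3093 = 1.3442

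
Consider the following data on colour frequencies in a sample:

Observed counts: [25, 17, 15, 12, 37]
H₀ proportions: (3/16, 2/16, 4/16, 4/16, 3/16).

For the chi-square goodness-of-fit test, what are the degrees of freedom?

df = k − 1 = 5 − 1 = 4

degrees of freedom = 4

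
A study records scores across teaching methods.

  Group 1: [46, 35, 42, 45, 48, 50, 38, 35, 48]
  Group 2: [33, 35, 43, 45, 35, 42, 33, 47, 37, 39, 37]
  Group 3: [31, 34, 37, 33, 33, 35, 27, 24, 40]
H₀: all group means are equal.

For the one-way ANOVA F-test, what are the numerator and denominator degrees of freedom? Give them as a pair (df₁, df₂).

degrees of freedom = [2, 26]

k = 3 groups, N = 29 total
df = (k−1, N−k) = (3−1, 29−3) = (2, 26)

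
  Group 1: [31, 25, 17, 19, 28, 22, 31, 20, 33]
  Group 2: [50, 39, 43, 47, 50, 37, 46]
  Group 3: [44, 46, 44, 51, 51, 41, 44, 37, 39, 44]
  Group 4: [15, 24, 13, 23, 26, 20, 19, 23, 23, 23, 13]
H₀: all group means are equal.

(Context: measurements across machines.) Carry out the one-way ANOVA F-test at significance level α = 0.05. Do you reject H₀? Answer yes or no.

Group means [25.11, 44.57, 44.10, 20.18], grand mean 32.459
SSB = Σnᵢ(x̄ᵢ−x̄)² = 4526.050; SSW = ΣΣ(x−x̄ᵢ)² = 833.140
MSB = 4526.050/3 = 1508.6832; MSW = 833.140/33 = 25.2467
F = MSB/MSW = 59.7578
df = (3, 33)
p-value (upper-tail) = 0.00000
At α=0.05: p < α → reject H₀

reject H₀: yes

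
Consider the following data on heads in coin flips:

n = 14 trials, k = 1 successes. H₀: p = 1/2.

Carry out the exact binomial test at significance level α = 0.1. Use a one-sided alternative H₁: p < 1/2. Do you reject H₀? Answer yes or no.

Exact binomial: n=14, k=1, p₀=1/2=0.5000
P(X≤1) from Σ C(n,i)·p₀^i·(1−p₀)^(n−i)
p-value (one-sided, H₁ less) = 0.00092
At α=0.1: p < α → reject H₀

reject H₀: yes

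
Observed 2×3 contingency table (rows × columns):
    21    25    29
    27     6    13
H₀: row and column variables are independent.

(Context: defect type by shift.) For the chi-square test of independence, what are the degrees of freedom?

df = (r−1)(c−1) = (2−1)·(3−1) = 2

degrees of freedom = 2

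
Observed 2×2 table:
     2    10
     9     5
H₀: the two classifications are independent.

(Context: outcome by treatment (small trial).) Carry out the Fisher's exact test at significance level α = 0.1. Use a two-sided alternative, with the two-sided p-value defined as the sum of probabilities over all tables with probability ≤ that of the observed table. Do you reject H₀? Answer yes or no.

Margins: r₁=12, r₂=14, c₁=11, c₂=15, n=26
p_obs = C(12,2)·C(14,9)/C(26,11); sum pmf over tables with pmf ≤ p_obs
p-value (two-sided) = 0.02142
At α=0.1: p < α → reject H₀

reject H₀: yes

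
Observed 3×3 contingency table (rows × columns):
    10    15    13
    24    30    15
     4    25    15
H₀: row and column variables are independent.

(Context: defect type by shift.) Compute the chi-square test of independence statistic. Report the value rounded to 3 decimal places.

Row totals [38, 69, 44], col totals [38, 70, 43], n=151
χ² = (10−9.56)²/9.56 + (15−17.62)²/17.62 + (13−10.82)²/10.82 + (24−17.36)²/17.36 + (30−31.99)²/31.99 + (15−19.65)²/19.65 + (4−11.07)²/11.07 + (25−20.40)²/20.40 + (15−12.53)²/12.53 = 10.6498
df = 4

test statistic = 10.650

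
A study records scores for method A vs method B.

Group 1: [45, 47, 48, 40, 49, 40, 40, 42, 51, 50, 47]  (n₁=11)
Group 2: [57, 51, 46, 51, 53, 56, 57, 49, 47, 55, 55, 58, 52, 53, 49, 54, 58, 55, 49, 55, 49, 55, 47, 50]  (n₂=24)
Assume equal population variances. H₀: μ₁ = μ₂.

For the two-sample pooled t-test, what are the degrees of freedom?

degrees of freedom = 33

df = n₁ + n₂ − 2 = 11 + 24 − 2 = 33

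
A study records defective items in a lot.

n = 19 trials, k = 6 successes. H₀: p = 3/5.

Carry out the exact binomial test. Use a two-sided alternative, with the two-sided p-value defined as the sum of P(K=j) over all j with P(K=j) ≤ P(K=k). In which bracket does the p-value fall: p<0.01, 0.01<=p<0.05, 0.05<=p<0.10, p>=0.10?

Exact binomial: n=19, k=6, p₀=3/5=0.6000
P(X=j) = C(n,j)·p₀^j·(1−p₀)^(n−j); p = Σ P(X=j) over j with P(X=j) ≤ P(X=6)
p-value (two-sided) = 0.01703
→ bracket: 0.01<=p<0.05

p-value bracket: 0.01<=p<0.05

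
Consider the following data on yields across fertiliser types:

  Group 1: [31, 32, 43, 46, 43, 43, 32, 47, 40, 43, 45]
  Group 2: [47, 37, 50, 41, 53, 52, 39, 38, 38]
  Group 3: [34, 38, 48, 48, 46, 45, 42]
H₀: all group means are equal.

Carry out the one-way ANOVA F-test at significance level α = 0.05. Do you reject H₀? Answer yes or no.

reject H₀: no

Group means [40.45, 43.89, 43.00], grand mean 42.259
SSB = Σnᵢ(x̄ᵢ−x̄)² = 63.569; SSW = ΣΣ(x−x̄ᵢ)² = 867.616
MSB = 63.569/2 = 31.7845; MSW = 867.616/24 = 36.1507
F = MSB/MSW = 0.8792
df = (2, 24)
p-value (upper-tail) = 0.42805
At α=0.05: p ≥ α → fail to reject H₀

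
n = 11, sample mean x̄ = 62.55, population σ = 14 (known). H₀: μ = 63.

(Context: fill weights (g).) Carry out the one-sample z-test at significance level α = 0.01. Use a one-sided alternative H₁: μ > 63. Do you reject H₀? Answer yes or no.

SE = σ/√n = 14/√11 = 4.2212
z = (x̄−μ₀)/SE = (62.55−63)/4.2212 = -0.1066
p-value (one-sided, H₁ greater) = 0.54245
At α=0.01: p ≥ α → fail to reject H₀

reject H₀: no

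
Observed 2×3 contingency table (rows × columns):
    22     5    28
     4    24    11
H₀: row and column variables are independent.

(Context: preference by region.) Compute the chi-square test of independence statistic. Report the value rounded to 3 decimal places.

Row totals [55, 39], col totals [26, 29, 39], n=94
χ² = (22−15.21)²/15.21 + (5−16.97)²/16.97 + (28−22.82)²/22.82 + (4−10.79)²/10.79 + (24−12.03)²/12.03 + (11−16.18)²/16.18 = 30.4797
df = 2

test statistic = 30.480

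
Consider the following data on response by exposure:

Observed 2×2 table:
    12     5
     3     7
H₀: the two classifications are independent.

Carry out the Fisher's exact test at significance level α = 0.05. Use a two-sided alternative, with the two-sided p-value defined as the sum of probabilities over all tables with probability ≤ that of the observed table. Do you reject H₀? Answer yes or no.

Margins: r₁=17, r₂=10, c₁=15, c₂=12, n=27
p_obs = C(17,12)·C(10,3)/C(27,15); sum pmf over tables with pmf ≤ p_obs
p-value (two-sided) = 0.05675
At α=0.05: p ≥ α → fail to reject H₀

reject H₀: no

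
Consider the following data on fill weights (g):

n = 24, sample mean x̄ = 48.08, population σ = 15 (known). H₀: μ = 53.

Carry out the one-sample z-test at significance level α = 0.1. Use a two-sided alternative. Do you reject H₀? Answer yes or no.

reject H₀: no

SE = σ/√n = 15/√24 = 3.0619
z = (x̄−μ₀)/SE = (48.08−53)/3.0619 = -1.6069
p-value (two-sided) = 0.10808
At α=0.1: p ≥ α → fail to reject H₀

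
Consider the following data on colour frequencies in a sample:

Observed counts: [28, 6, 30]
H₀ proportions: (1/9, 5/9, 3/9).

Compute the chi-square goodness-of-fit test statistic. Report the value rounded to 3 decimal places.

n = 64; E_i = n·p_i = [7.11, 35.56, 21.33]
χ² = (28−7.11)²/7.11 + (6−35.56)²/35.56 + (30−21.33)²/21.33 = 89.4500
df = 2

test statistic = 89.450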